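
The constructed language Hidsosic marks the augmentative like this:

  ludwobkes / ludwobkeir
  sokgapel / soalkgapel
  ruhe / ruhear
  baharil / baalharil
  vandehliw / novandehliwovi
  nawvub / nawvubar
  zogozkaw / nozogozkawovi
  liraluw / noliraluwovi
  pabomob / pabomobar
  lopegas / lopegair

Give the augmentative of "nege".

negear

baharil and vandehliw both have last vowel 'i' yet inflect differently (baalharil, novandehliwovi), so the last vowel is not what conditions the rule; the final letter is.
"nege" ends in -e. The one such stem in the data (ruhe → ruhear) adds -ar, so the same rule applies.
The other patterns: stems ending in -l insert -al- after the first vowel; stems ending in -w add no- … -ovi around the stem; stems ending in -s drop the final letter and add -ir.
So nege → negear.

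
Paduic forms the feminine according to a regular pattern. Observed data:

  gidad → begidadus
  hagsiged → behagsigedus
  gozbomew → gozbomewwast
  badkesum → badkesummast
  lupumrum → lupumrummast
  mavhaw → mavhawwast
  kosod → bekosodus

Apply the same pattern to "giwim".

hagsiged and gozbomew both have last vowel 'e' yet inflect differently (behagsigedus, gozbomewwast), so the last vowel is not what conditions the rule; the final letter is.
"giwim" ends in -m. The stems ending in -m (lupumrum → lupumrummast, badkesum → badkesummast) double the final consonant and add -ast.
The other pattern: stems ending in -d add be- … -us around the stem.
So giwim → giwimmast.

giwimmast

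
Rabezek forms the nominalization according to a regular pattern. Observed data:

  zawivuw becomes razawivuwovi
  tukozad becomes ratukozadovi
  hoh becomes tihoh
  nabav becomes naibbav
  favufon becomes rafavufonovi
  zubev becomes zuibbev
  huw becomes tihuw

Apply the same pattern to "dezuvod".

huw and zawivuw both end in -w yet inflect differently (tihuw, razawivuwovi), so the final letter is not what conditions the rule; the number of vowels is.
"dezuvod" has 3 vowels. The stems with 3 vowels (tukozad → ratukozadovi, favufon → rafavufonovi, zawivuw → razawivuwovi) add ra- … -ovi around the stem.
So dezuvod → radezuvodovi.

radezuvodovi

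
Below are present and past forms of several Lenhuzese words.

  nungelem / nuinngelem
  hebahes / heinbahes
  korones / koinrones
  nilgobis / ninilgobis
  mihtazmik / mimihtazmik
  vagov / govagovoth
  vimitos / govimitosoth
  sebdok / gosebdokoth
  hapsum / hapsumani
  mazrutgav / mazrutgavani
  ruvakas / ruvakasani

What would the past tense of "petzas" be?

petzasani

hebahes and nilgobis both end in -s yet inflect differently (heinbahes, ninilgobis), so the final letter is not what conditions the rule; the last vowel is.
"petzas" has last vowel 'a'. The stems whose last vowel is 'a' (mazrutgav → mazrutgavani, ruvakas → ruvakasani) add -ani.
The other patterns: stems whose last vowel is 'e' insert -in- after the first vowel; stems whose last vowel is 'i' repeat the first consonant+vowel as a prefix; stems whose last vowel is 'o' add go- … -oth around the stem.
So petzas → petzasani.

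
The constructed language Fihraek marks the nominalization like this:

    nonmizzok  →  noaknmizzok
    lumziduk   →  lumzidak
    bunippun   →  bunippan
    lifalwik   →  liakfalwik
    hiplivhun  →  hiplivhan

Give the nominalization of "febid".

feakbid

lumziduk and lifalwik both end in -k yet inflect differently (lumzidak, liakfalwik), so the final letter is not what conditions the rule; the last vowel is.
"febid" has last vowel 'i'. The one such stem in the data (lifalwik → liakfalwik) inserts -ak- after the first vowel (as does nonmizzok), so the same rule applies.
The other pattern: stems whose last vowel is 'u' change the last vowel to 'a'.
So febid → feakbid.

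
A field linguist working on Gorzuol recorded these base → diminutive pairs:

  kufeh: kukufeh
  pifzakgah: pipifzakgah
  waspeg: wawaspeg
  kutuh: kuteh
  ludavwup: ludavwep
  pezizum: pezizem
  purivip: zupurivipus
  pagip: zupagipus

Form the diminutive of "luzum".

luzem

kufeh and kutuh both end in -h yet inflect differently (kukufeh, kuteh), so the final letter is not what conditions the rule; the last vowel is.
"luzum" has last vowel 'u'. The stems whose last vowel is 'u' (kutuh → kuteh, ludavwup → ludavwep, pezizum → pezizem) change the last vowel to 'e'.
The other patterns: stems whose last vowel is 'a' or 'e' repeat the first consonant+vowel as a prefix; stems whose last vowel is 'i' add zu- … -us around the stem.
So luzum → luzem.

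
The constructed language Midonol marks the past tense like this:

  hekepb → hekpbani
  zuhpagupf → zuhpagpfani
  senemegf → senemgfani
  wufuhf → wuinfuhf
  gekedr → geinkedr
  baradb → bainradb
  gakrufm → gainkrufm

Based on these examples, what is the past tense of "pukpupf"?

pukppfani

zuhpagupf and wufuhf both end in -f yet inflect differently (zuhpagpfani, wuinfuhf), so the final letter is not what conditions the rule; the second-to-last letter is.
"pukpupf" has second-to-last letter 'p'. The stems whose second-to-last letter is 'p' (hekepb → hekpbani, zuhpagupf → zuhpagpfani) delete the last vowel and add -ani.
So pukpupf → pukppfani.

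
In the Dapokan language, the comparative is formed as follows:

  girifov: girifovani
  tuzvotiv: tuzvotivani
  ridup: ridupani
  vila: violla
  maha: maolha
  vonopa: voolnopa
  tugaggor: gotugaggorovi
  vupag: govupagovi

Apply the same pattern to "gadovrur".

girifov and tugaggor both have last vowel 'o' yet inflect differently (girifovani, gotugaggorovi), so the last vowel is not what conditions the rule; the final letter is.
"gadovrur" ends in -r. The one such stem in the data (tugaggor → gotugaggorovi) adds go- … -ovi around the stem, so the same rule applies.
The other patterns: stems ending in -p or -v add -ani; stems ending in -a insert -ol- after the first vowel.
So gadovrur → gogadovrurovi.

gogadovrurovi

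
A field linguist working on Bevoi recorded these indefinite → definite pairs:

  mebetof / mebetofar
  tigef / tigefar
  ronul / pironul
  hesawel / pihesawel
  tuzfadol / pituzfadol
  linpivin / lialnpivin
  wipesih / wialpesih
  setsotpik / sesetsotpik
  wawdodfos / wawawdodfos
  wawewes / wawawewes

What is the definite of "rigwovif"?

rigwovifar

tigef and hesawel both have last vowel 'e' yet inflect differently (tigefar, pihesawel), so the last vowel is not what conditions the rule; the final letter is.
"rigwovif" ends in -f. The stems ending in -f (mebetof → mebetofar, tigef → tigefar) add -ar.
So rigwovif → rigwovifar.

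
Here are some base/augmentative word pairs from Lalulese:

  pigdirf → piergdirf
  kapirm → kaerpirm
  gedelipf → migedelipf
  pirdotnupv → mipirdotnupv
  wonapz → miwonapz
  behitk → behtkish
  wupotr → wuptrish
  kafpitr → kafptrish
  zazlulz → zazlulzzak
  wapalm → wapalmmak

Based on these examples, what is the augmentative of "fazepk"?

pigdirf and gedelipf both end in -f yet inflect differently (piergdirf, migedelipf), so the final letter is not what conditions the rule; the second-to-last letter is.
"fazepk" has second-to-last letter 'p'. The stems whose second-to-last letter is 'p' (gedelipf → migedelipf, pirdotnupv → mipirdotnupv, wonapz → miwonapz) add the prefix mi-.
The other patterns: stems whose second-to-last letter is 'r' insert -er- after the first vowel; stems whose second-to-last letter is 't' delete the last vowel and add -ish; stems whose second-to-last letter is 'l' double the final consonant and add -ak.
So fazepk → mifazepk.

mifazepk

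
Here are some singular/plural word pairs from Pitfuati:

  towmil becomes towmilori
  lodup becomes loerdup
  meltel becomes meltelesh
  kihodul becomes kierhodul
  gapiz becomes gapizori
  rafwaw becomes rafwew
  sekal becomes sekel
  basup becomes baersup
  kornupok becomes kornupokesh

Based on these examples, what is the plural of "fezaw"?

sekal and kihodul both end in -l yet inflect differently (sekel, kierhodul), so the final letter is not what conditions the rule; the last vowel is.
"fezaw" has last vowel 'a'. The stems whose last vowel is 'a' (rafwaw → rafwew, sekal → sekel) change the last vowel to 'e'.
The other patterns: stems whose last vowel is 'u' insert -er- after the first vowel; stems whose last vowel is 'e' or 'o' add -esh; stems whose last vowel is 'i' add -ori.
So fezaw → fezew.

fezew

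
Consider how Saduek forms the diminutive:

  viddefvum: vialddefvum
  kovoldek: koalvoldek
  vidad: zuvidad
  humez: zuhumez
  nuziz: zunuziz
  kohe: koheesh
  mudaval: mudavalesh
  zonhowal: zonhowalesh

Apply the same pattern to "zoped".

zuzoped

kovoldek and humez both have last vowel 'e' yet inflect differently (koalvoldek, zuhumez), so the last vowel is not what conditions the rule; the final letter is.
"zoped" ends in -d. The one such stem in the data (vidad → zuvidad) adds the prefix zu-, so the same rule applies.
The other patterns: stems ending in -k or -m insert -al- after the first vowel; stems ending in -e or -l add -esh.
So zoped → zuzoped.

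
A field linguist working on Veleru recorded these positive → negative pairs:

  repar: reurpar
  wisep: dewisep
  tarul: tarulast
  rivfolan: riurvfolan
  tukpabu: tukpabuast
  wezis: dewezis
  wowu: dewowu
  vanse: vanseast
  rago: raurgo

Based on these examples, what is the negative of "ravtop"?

wowu and tukpabu both end in -u yet inflect differently (dewowu, tukpabuast), so the final letter is not what conditions the rule; the first letter is.
"ravtop" begins with r-. The stems beginning with r- (rago → raurgo, rivfolan → riurvfolan, repar → reurpar) insert -ur- after the first vowel.
The other patterns: stems beginning with w- add the prefix de-; stems beginning with t- or v- add -ast.
So ravtop → raurvtop.

raurvtop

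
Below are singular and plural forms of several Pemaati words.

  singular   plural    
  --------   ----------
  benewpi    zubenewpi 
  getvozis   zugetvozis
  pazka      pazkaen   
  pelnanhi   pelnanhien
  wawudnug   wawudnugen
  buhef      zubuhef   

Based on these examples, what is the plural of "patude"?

patudeen

pelnanhi and benewpi both end in -i yet inflect differently (pelnanhien, zubenewpi), so the final letter is not what conditions the rule; the first letter is.
"patude" begins with p-. The stems beginning with p- (pazka → pazkaen, pelnanhi → pelnanhien) add -en.
The other pattern: stems beginning with b- or g- add the prefix zu-.
So patude → patudeen.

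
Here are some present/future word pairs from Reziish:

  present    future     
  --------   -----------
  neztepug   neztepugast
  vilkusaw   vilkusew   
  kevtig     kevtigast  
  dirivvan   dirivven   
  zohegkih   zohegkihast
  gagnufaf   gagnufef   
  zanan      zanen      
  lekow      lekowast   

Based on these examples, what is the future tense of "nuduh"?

nuduhast

vilkusaw and lekow both end in -w yet inflect differently (vilkusew, lekowast), so the final letter is not what conditions the rule; the last vowel is.
"nuduh" has last vowel 'u'. The one such stem in the data (neztepug → neztepugast) adds -ast, so the same rule applies.
So nuduh → nuduhast.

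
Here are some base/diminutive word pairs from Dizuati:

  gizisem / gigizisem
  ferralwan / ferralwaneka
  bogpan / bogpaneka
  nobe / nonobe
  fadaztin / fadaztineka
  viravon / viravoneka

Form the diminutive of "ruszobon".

ruszoboneka

viravon and gizisem both have 3 vowels yet inflect differently (viravoneka, gigizisem), so the number of vowels is not what conditions the rule; the final letter is.
"ruszobon" ends in -n. The stems ending in -n (viravon → viravoneka, bogpan → bogpaneka, fadaztin → fadaztineka) add -eka.
The other pattern: stems ending in -e or -m repeat the first consonant+vowel as a prefix.
So ruszobon → ruszoboneka.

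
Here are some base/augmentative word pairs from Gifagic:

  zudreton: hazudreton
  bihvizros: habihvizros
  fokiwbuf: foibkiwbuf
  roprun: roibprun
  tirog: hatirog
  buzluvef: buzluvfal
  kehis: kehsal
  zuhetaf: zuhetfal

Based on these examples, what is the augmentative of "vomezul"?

voibmezul

"vomezul" has last vowel 'u'. The stems whose last vowel is 'u' (fokiwbuf → foibkiwbuf, roprun → roibprun) insert -ib- after the first vowel.
So vomezul → voibmezul.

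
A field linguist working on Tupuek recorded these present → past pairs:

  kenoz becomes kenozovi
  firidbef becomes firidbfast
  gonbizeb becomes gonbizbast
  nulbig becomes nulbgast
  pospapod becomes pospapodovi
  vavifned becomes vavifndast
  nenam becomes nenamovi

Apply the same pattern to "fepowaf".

fepowafovi

vavifned and pospapod both end in -d yet inflect differently (vavifndast, pospapodovi), so the final letter is not what conditions the rule; the last vowel is.
"fepowaf" has last vowel 'a'. The one such stem in the data (nenam → nenamovi) adds -ovi, so the same rule applies.
So fepowaf → fepowafovi.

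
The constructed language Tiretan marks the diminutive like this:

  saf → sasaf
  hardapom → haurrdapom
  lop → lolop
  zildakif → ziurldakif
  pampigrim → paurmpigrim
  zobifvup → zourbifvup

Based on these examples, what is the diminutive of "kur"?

zobifvup and lop both end in -p yet inflect differently (zourbifvup, lolop), so the final letter is not what conditions the rule; the number of vowels is.
"kur" has 1 vowel. The stems with 1 vowel (lop → lolop, saf → sasaf) repeat the first consonant+vowel as a prefix.
The other pattern: stems with 3 vowels insert -ur- after the first vowel.
So kur → kukur.

kukur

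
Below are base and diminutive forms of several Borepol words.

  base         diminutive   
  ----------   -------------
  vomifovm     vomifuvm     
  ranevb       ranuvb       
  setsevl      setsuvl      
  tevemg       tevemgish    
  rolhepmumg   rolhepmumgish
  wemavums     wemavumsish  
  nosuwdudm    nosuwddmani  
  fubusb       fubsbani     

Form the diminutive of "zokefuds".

zokefdsani

vomifovm and nosuwdudm both end in -m yet inflect differently (vomifuvm, nosuwddmani), so the final letter is not what conditions the rule; the second-to-last letter is.
"zokefuds" has second-to-last letter 'd'. The one such stem in the data (nosuwdudm → nosuwddmani) deletes the last vowel and adds -ani (as does fubusb), so the same rule applies.
The other patterns: stems whose second-to-last letter is 'v' change the last vowel to 'u'; stems whose second-to-last letter is 'm' add -ish.
So zokefuds → zokefdsani.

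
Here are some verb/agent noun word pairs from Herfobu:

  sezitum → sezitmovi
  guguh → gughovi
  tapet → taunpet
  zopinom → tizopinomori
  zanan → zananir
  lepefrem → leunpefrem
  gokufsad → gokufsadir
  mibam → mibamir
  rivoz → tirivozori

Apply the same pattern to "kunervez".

zopinom and lepefrem both end in -m yet inflect differently (tizopinomori, leunpefrem), so the final letter is not what conditions the rule; the last vowel is.
"kunervez" has last vowel 'e'. The stems whose last vowel is 'e' (lepefrem → leunpefrem, tapet → taunpet) insert -un- after the first vowel.
The other patterns: stems whose last vowel is 'o' add ti- … -ori around the stem; stems whose last vowel is 'u' delete the last vowel and add -ovi; stems whose last vowel is 'a' add -ir.
So kunervez → kuunnervez.

kuunnervez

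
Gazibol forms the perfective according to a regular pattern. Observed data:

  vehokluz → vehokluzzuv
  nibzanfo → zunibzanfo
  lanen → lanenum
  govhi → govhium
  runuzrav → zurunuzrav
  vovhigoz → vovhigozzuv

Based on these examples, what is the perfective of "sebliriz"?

seblirizzuv

nibzanfo and vovhigoz both have last vowel 'o' yet inflect differently (zunibzanfo, vovhigozzuv), so the last vowel is not what conditions the rule; the final letter is.
"sebliriz" ends in -z. The stems ending in -z (vehokluz → vehokluzzuv, vovhigoz → vovhigozzuv) double the final consonant and add -uv.
So sebliriz → seblirizzuv.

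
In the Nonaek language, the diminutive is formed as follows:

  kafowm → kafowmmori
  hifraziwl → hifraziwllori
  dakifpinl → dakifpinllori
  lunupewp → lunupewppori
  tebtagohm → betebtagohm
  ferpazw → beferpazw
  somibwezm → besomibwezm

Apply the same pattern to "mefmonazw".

bemefmonazw

kafowm and tebtagohm both end in -m yet inflect differently (kafowmmori, betebtagohm), so the final letter is not what conditions the rule; the second-to-last letter is.
"mefmonazw" has second-to-last letter 'z'. The stems whose second-to-last letter is 'z' (ferpazw → beferpazw, somibwezm → besomibwezm) add the prefix be-.
The other pattern: stems whose second-to-last letter is 'n' or 'w' double the final consonant and add -ori.
So mefmonazw → bemefmonazw.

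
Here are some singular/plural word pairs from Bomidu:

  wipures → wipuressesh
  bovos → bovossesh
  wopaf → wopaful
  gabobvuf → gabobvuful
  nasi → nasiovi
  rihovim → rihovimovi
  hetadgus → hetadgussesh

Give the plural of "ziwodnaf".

ziwodnaful

hetadgus and gabobvuf both have last vowel 'u' yet inflect differently (hetadgussesh, gabobvuful), so the last vowel is not what conditions the rule; the final letter is.
"ziwodnaf" ends in -f. The stems ending in -f (wopaf → wopaful, gabobvuf → gabobvuful) add -ul.
The other patterns: stems ending in -s double the final consonant and add -esh; stems ending in -i or -m add -ovi.
So ziwodnaf → ziwodnaful.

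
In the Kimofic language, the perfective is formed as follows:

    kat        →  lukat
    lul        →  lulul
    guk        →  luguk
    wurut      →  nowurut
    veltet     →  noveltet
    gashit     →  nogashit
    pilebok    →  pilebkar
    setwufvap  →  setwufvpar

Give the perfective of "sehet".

nosehet

kat and wurut both end in -t yet inflect differently (lukat, nowurut), so the final letter is not what conditions the rule; the number of vowels is.
"sehet" has 2 vowels. The stems with 2 vowels (wurut → nowurut, veltet → noveltet, gashit → nogashit) add the prefix no-.
So sehet → nosehet.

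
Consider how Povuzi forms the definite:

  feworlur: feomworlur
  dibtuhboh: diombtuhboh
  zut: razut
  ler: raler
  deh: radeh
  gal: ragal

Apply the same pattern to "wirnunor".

"wirnunor" has 3 vowels. The stems with 3 vowels (feworlur → feomworlur, dibtuhboh → diombtuhboh) insert -om- after the first vowel.
So wirnunor → wiomrnunor.

wiomrnunor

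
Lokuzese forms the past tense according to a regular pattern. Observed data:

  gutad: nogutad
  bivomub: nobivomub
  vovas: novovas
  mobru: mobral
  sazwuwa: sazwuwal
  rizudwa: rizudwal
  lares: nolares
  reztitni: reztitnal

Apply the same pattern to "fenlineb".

rizudwa and gutad both have last vowel 'a' yet inflect differently (rizudwal, nogutad), so the last vowel is not what conditions the rule; whether the stem ends in a vowel or a consonant is.
"fenlineb" ends in a consonant. The stems ending in a consonant (lares → nolares, gutad → nogutad, bivomub → nobivomub) add the prefix no-.
So fenlineb → nofenlineb.

nofenlineb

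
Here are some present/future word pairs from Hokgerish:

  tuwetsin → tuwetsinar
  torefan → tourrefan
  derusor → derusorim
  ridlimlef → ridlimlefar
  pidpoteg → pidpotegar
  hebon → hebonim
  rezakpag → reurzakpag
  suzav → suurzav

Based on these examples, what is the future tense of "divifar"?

"divifar" has last vowel 'a'. The stems whose last vowel is 'a' (rezakpag → reurzakpag, torefan → tourrefan, suzav → suurzav) insert -ur- after the first vowel.
The other patterns: stems whose last vowel is 'o' add -im; stems whose last vowel is 'e' or 'i' add -ar.
So divifar → diurvifar.

diurvifar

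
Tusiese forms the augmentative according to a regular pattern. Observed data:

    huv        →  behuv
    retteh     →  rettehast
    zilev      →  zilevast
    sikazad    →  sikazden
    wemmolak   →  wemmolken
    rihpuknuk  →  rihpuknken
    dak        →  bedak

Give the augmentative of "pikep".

huv and zilev both end in -v yet inflect differently (behuv, zilevast), so the final letter is not what conditions the rule; the number of vowels is.
"pikep" has 2 vowels. The stems with 2 vowels (retteh → rettehast, zilev → zilevast) add -ast.
So pikep → pikepast.

pikepast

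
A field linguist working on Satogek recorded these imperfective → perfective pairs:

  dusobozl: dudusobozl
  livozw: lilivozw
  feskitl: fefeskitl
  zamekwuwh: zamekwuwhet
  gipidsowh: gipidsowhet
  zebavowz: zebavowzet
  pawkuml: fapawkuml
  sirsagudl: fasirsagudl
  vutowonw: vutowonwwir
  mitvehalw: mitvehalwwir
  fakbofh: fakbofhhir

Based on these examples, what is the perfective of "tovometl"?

totovometl

dusobozl and pawkuml both end in -l yet inflect differently (dudusobozl, fapawkuml), so the final letter is not what conditions the rule; the second-to-last letter is.
"tovometl" has second-to-last letter 't'. The one such stem in the data (feskitl → fefeskitl) repeats the first consonant+vowel as a prefix (as do dusobozl, livozw), so the same rule applies.
So tovometl → totovometl.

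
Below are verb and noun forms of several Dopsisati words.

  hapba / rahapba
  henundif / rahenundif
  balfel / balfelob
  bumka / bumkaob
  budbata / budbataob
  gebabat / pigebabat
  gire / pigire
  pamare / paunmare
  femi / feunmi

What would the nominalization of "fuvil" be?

"fuvil" begins with f-. The one such stem in the data (femi → feunmi) inserts -un- after the first vowel (as does pamare), so the same rule applies.
The other patterns: stems beginning with h- add the prefix ra-; stems beginning with b- add -ob; stems beginning with g- add the prefix pi-.
So fuvil → fuunvil.

fuunvil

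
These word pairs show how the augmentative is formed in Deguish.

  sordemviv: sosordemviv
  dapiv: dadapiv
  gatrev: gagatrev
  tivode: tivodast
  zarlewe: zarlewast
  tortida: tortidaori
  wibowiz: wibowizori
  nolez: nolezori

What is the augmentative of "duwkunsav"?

duduwkunsav

gatrev and tivode both have last vowel 'e' yet inflect differently (gagatrev, tivodast), so the last vowel is not what conditions the rule; the final letter is.
"duwkunsav" ends in -v. The stems ending in -v (sordemviv → sosordemviv, dapiv → dadapiv, gatrev → gagatrev) repeat the first consonant+vowel as a prefix.
So duwkunsav → duduwkunsav.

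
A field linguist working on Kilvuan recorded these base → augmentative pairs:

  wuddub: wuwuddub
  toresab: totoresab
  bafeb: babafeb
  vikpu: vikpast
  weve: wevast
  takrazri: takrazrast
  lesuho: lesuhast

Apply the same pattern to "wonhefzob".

wowonhefzob

wuddub and vikpu both have last vowel 'u' yet inflect differently (wuwuddub, vikpast), so the last vowel is not what conditions the rule; whether the stem ends in a vowel or a consonant is.
"wonhefzob" ends in a consonant. The stems ending in a consonant (wuddub → wuwuddub, toresab → totoresab, bafeb → babafeb) repeat the first consonant+vowel as a prefix.
So wonhefzob → wowonhefzob.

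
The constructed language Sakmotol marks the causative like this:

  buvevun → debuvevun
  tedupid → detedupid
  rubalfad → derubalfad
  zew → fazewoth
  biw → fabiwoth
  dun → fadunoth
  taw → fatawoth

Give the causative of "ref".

buvevun and dun both end in -n yet inflect differently (debuvevun, fadunoth), so the final letter is not what conditions the rule; the number of vowels is.
"ref" has 1 vowel. The stems with 1 vowel (zew → fazewoth, biw → fabiwoth, dun → fadunoth) add fa- … -oth around the stem.
The other pattern: stems with 3 vowels add the prefix de-.
So ref → farefoth.

farefoth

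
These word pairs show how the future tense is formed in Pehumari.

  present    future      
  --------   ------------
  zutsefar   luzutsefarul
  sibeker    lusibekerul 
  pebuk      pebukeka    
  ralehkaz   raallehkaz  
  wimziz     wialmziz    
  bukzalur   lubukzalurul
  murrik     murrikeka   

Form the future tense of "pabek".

zutsefar and ralehkaz both have last vowel 'a' yet inflect differently (luzutsefarul, raallehkaz), so the last vowel is not what conditions the rule; the final letter is.
"pabek" ends in -k. The stems ending in -k (pebuk → pebukeka, murrik → murrikeka) add -eka.
The other patterns: stems ending in -r add lu- … -ul around the stem; stems ending in -z insert -al- after the first vowel.
So pabek → pabekeka.

pabekeka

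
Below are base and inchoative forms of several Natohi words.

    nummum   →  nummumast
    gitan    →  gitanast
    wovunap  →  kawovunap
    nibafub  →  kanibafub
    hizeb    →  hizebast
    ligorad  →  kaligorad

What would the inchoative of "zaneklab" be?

kazaneklab

"zaneklab" has 3 vowels. The stems with 3 vowels (wovunap → kawovunap, nibafub → kanibafub, ligorad → kaligorad) add the prefix ka-.
The other pattern: stems with 2 vowels add -ast.
So zaneklab → kazaneklab.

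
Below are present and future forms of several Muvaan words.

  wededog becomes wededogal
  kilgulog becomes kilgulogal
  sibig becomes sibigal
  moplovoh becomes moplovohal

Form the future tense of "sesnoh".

sesnohal

Every pair shown (wededog → wededogal, kilgulog → kilgulogal, sibig → sibigal, …) follows the same rule: add -al.
So sesnoh → sesnohal.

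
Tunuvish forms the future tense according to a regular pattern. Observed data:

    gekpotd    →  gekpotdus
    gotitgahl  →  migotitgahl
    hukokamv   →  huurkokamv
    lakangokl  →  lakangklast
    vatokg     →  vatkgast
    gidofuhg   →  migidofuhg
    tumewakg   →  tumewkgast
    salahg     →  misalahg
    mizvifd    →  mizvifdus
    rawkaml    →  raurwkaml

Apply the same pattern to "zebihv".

"zebihv" has second-to-last letter 'h'. The stems whose second-to-last letter is 'h' (gidofuhg → migidofuhg, gotitgahl → migotitgahl, salahg → misalahg) add the prefix mi-.
So zebihv → mizebihv.

mizebihv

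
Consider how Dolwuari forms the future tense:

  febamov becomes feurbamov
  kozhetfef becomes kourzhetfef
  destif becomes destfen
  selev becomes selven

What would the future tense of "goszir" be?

destif and kozhetfef both end in -f yet inflect differently (destfen, kourzhetfef), so the final letter is not what conditions the rule; the number of vowels is.
"goszir" has 2 vowels. The stems with 2 vowels (destif → destfen, selev → selven) delete the last vowel and add -en.
So goszir → goszren.

goszren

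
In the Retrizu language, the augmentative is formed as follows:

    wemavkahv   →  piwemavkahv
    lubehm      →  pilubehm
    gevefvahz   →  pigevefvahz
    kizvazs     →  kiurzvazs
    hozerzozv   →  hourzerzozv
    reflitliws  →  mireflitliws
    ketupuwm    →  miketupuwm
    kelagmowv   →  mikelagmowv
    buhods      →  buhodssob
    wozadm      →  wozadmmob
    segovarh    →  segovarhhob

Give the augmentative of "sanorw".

"sanorw" has second-to-last letter 'r'. The one such stem in the data (segovarh → segovarhhob) doubles the final consonant and adds -ob (as do buhods, wozadm), so the same rule applies.
So sanorw → sanorwwob.

sanorwwob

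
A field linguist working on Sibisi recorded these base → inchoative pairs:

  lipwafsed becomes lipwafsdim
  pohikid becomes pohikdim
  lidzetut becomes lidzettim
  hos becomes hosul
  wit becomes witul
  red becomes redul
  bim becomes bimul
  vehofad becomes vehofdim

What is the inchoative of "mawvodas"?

pohikid and red both end in -d yet inflect differently (pohikdim, redul), so the final letter is not what conditions the rule; the number of vowels is.
"mawvodas" has 3 vowels. The stems with 3 vowels (pohikid → pohikdim, lidzetut → lidzettim, vehofad → vehofdim) delete the last vowel and add -im.
So mawvodas → mawvodsim.

mawvodsim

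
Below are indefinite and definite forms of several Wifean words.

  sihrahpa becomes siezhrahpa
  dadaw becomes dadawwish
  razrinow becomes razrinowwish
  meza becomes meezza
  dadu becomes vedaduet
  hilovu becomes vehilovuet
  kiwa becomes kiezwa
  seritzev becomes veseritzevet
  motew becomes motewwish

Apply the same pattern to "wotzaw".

"wotzaw" ends in -w. The stems ending in -w (motew → motewwish, dadaw → dadawwish, razrinow → razrinowwish) double the final consonant and add -ish.
The other patterns: stems ending in -a insert -ez- after the first vowel; stems ending in -u or -v add ve- … -et around the stem.
So wotzaw → wotzawwish.

wotzawwish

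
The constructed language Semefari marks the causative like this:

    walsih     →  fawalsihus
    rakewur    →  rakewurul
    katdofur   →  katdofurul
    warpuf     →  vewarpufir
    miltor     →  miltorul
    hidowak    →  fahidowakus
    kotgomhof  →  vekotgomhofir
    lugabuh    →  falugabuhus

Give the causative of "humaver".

kotgomhof and miltor both have last vowel 'o' yet inflect differently (vekotgomhofir, miltorul), so the last vowel is not what conditions the rule; the final letter is.
"humaver" ends in -r. The stems ending in -r (miltor → miltorul, katdofur → katdofurul, rakewur → rakewurul) add -ul.
So humaver → humaverul.

humaverul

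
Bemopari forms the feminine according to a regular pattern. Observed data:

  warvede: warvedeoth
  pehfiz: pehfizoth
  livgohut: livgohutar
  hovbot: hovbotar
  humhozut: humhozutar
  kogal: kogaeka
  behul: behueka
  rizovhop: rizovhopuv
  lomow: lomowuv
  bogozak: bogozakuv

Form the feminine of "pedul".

livgohut and behul both have last vowel 'u' yet inflect differently (livgohutar, behueka), so the last vowel is not what conditions the rule; the final letter is.
"pedul" ends in -l. The stems ending in -l (kogal → kogaeka, behul → behueka) drop the final letter and add -eka.
So pedul → pedueka.

pedueka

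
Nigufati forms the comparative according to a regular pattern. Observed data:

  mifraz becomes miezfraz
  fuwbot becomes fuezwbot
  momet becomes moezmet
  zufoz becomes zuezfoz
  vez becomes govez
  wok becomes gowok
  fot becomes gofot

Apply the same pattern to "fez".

mifraz and vez both end in -z yet inflect differently (miezfraz, govez), so the final letter is not what conditions the rule; the number of vowels is.
"fez" has 1 vowel. The stems with 1 vowel (vez → govez, wok → gowok, fot → gofot) add the prefix go-.
So fez → gofez.

gofez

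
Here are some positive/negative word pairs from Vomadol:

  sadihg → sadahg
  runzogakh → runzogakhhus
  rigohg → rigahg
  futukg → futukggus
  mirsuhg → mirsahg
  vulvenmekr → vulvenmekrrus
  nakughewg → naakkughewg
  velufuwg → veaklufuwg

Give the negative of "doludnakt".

doludnakttus

"doludnakt" has second-to-last letter 'k'. The stems whose second-to-last letter is 'k' (runzogakh → runzogakhhus, futukg → futukggus, vulvenmekr → vulvenmekrrus) double the final consonant and add -us.
The other patterns: stems whose second-to-last letter is 'w' insert -ak- after the first vowel; stems whose second-to-last letter is 'h' change the last vowel to 'a'.
So doludnakt → doludnakttus.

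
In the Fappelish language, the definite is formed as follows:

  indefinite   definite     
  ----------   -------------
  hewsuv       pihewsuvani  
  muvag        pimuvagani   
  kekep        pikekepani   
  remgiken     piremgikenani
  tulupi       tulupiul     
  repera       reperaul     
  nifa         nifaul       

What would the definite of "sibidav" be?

muvag and repera both have last vowel 'a' yet inflect differently (pimuvagani, reperaul), so the last vowel is not what conditions the rule; whether the stem ends in a vowel or a consonant is.
"sibidav" ends in a consonant. The stems ending in a consonant (hewsuv → pihewsuvani, muvag → pimuvagani, kekep → pikekepani) add pi- … -ani around the stem.
The other pattern: stems ending in a vowel add -ul.
So sibidav → pisibidavani.

pisibidavani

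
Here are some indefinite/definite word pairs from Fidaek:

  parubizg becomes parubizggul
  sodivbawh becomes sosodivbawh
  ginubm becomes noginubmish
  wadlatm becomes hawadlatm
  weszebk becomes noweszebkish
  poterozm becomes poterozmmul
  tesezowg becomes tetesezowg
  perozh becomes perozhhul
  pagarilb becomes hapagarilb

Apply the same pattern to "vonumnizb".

ginubm and poterozm both end in -m yet inflect differently (noginubmish, poterozmmul), so the final letter is not what conditions the rule; the second-to-last letter is.
"vonumnizb" has second-to-last letter 'z'. The stems whose second-to-last letter is 'z' (poterozm → poterozmmul, parubizg → parubizggul, perozh → perozhhul) double the final consonant and add -ul.
The other patterns: stems whose second-to-last letter is 'b' add no- … -ish around the stem; stems whose second-to-last letter is 'w' repeat the first consonant+vowel as a prefix; stems whose second-to-last letter is 'l' or 't' add the prefix ha-.
So vonumnizb → vonumnizbbul.

vonumnizbbul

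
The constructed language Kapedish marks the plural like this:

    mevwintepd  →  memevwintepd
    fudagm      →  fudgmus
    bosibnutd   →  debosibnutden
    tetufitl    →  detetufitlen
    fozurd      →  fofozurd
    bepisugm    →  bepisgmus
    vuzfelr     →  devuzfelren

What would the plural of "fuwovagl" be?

fuwovglus

bosibnutd and mevwintepd both end in -d yet inflect differently (debosibnutden, memevwintepd), so the final letter is not what conditions the rule; the second-to-last letter is.
"fuwovagl" has second-to-last letter 'g'. The stems whose second-to-last letter is 'g' (bepisugm → bepisgmus, fudagm → fudgmus) delete the last vowel and add -us.
The other patterns: stems whose second-to-last letter is 'l' or 't' add de- … -en around the stem; stems whose second-to-last letter is 'p' or 'r' repeat the first consonant+vowel as a prefix.
So fuwovagl → fuwovglus.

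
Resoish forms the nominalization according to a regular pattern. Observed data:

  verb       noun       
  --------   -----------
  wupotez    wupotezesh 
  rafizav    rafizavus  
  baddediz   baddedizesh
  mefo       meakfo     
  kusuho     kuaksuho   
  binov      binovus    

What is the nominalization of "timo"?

mefo and binov both have last vowel 'o' yet inflect differently (meakfo, binovus), so the last vowel is not what conditions the rule; the final letter is.
"timo" ends in -o. The stems ending in -o (mefo → meakfo, kusuho → kuaksuho) insert -ak- after the first vowel.
The other patterns: stems ending in -z add -esh; stems ending in -v add -us.
So timo → tiakmo.

tiakmo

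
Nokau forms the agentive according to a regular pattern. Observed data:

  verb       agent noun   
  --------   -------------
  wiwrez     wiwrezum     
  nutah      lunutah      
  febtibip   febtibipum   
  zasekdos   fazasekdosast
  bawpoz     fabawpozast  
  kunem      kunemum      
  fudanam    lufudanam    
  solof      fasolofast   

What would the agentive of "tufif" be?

tufifum

fudanam and kunem both end in -m yet inflect differently (lufudanam, kunemum), so the final letter is not what conditions the rule; the last vowel is.
"tufif" has last vowel 'i'. The one such stem in the data (febtibip → febtibipum) adds -um, so the same rule applies.
The other patterns: stems whose last vowel is 'a' add the prefix lu-; stems whose last vowel is 'o' add fa- … -ast around the stem.
So tufif → tufifum.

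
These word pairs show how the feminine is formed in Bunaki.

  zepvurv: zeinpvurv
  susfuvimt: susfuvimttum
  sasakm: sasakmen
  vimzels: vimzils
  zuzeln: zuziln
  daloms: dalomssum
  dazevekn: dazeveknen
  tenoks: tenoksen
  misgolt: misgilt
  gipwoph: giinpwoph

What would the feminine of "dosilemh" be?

"dosilemh" has second-to-last letter 'm'. The stems whose second-to-last letter is 'm' (susfuvimt → susfuvimttum, daloms → dalomssum) double the final consonant and add -um.
The other patterns: stems whose second-to-last letter is 'l' change the last vowel to 'i'; stems whose second-to-last letter is 'k' add -en; stems whose second-to-last letter is 'p' or 'r' insert -in- after the first vowel.
So dosilemh → dosilemhhum.

dosilemhhum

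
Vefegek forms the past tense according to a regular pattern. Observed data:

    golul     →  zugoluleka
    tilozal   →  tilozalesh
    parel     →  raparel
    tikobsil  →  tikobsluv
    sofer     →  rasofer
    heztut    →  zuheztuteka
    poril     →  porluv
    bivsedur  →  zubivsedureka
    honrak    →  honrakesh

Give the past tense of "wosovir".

wosovruv

tilozal and parel both end in -l yet inflect differently (tilozalesh, raparel), so the final letter is not what conditions the rule; the last vowel is.
"wosovir" has last vowel 'i'. The stems whose last vowel is 'i' (poril → porluv, tikobsil → tikobsluv) delete the last vowel and add -uv.
The other patterns: stems whose last vowel is 'a' add -esh; stems whose last vowel is 'e' add the prefix ra-; stems whose last vowel is 'u' add zu- … -eka around the stem.
So wosovir → wosovruv.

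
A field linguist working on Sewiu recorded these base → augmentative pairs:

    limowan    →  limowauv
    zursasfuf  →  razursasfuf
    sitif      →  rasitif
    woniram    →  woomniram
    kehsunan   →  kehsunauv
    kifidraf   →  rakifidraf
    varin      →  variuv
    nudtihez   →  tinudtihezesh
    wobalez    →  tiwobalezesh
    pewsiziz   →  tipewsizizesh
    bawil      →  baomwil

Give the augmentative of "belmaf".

sitif and pewsiziz both have last vowel 'i' yet inflect differently (rasitif, tipewsizizesh), so the last vowel is not what conditions the rule; the final letter is.
"belmaf" ends in -f. The stems ending in -f (kifidraf → rakifidraf, zursasfuf → razursasfuf, sitif → rasitif) add the prefix ra-.
The other patterns: stems ending in -z add ti- … -esh around the stem; stems ending in -n drop the final letter and add -uv; stems ending in -l or -m insert -om- after the first vowel.
So belmaf → rabelmaf.

rabelmaf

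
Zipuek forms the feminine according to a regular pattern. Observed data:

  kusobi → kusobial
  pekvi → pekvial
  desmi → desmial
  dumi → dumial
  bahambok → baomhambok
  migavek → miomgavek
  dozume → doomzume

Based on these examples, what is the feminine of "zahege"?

zaomhege

desmi and dozume both begin with d- yet inflect differently (desmial, doomzume), so the first letter is not what conditions the rule; the final letter is.
"zahege" ends in -e. The one such stem in the data (dozume → doomzume) inserts -om- after the first vowel (as do bahambok, migavek), so the same rule applies.
The other pattern: stems ending in -i add -al.
So zahege → zaomhege.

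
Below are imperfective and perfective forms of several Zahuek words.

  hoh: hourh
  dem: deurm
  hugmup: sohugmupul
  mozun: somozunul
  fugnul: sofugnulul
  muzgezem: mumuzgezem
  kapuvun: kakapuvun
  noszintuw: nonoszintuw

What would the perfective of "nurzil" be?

dem and muzgezem both end in -m yet inflect differently (deurm, mumuzgezem), so the final letter is not what conditions the rule; the number of vowels is.
"nurzil" has 2 vowels. The stems with 2 vowels (hugmup → sohugmupul, mozun → somozunul, fugnul → sofugnulul) add so- … -ul around the stem.
So nurzil → sonurzilul.

sonurzilul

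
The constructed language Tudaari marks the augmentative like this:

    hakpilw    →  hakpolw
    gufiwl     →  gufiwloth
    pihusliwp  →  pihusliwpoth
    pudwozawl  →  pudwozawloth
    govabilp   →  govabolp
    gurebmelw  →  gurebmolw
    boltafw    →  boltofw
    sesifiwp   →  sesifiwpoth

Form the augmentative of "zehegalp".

sesifiwp and govabilp both end in -p yet inflect differently (sesifiwpoth, govabolp), so the final letter is not what conditions the rule; the second-to-last letter is.
"zehegalp" has second-to-last letter 'l'. The stems whose second-to-last letter is 'l' (govabilp → govabolp, gurebmelw → gurebmolw, hakpilw → hakpolw) change the last vowel to 'o'.
The other pattern: stems whose second-to-last letter is 'w' add -oth.
So zehegalp → zehegolp.

zehegolp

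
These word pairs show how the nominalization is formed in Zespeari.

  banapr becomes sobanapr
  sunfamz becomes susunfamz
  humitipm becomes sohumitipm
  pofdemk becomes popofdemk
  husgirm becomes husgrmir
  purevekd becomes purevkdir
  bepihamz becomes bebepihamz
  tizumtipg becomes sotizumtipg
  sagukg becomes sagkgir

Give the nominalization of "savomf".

tizumtipg and sagukg both end in -g yet inflect differently (sotizumtipg, sagkgir), so the final letter is not what conditions the rule; the second-to-last letter is.
"savomf" has second-to-last letter 'm'. The stems whose second-to-last letter is 'm' (sunfamz → susunfamz, bepihamz → bebepihamz, pofdemk → popofdemk) repeat the first consonant+vowel as a prefix.
So savomf → sasavomf.

sasavomf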